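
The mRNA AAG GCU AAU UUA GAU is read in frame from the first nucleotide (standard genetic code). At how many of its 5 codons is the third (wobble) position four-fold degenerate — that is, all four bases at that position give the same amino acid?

1

Codon 1 AAG (Lys): third position 2-fold.
Codon 2 GCU (Ala): third position 4-fold.
Codon 3 AAU (Asn): third position 2-fold.
Codon 4 UUA (Leu): third position 2-fold.
Codon 5 GAU (Asp): third position 2-fold.
Four-fold degenerate third positions: 1.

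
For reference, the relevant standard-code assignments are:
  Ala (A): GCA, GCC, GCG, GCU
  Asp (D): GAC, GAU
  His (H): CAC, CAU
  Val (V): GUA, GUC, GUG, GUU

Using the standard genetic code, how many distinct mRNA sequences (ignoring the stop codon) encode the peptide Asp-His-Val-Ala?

Asp: 2 codons.
His: 2 codons.
Val: 4 codons.
Ala: 4 codons.
2 × 2 × 4 × 4 = 64.

64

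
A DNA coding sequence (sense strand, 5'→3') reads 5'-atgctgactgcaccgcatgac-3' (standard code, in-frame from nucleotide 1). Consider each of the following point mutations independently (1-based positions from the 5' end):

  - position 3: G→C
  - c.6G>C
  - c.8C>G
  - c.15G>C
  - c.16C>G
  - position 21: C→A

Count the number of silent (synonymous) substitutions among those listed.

Codon 1: ATG (Met) → ATC (Ile) — missense.
Codon 2: CTG (Leu) → CTC (Leu) — synonymous.
Codon 3: ACT (Thr) → AGT (Ser) — missense.
Codon 5: CCG (Pro) → CCC (Pro) — synonymous.
Codon 6: CAT (His) → GAT (Asp) — missense.
Codon 7: GAC (Asp) → GAA (Glu) — missense.
Synonymous: 2 of 6.

2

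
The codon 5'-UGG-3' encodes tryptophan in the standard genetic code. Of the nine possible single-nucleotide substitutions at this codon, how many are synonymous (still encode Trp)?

Position 1: none → 0 synonymous.
Position 2: none → 0 synonymous.
Position 3: none → 0 synonymous.
Total: 0 + 0 + 0 = 0.

0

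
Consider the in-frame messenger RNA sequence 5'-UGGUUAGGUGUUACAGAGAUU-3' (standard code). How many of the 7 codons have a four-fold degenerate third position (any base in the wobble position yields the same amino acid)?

Codon 1 UGG (Trp): third position 1-fold.
Codon 2 UUA (Leu): third position 2-fold.
Codon 3 GGU (Gly): third position 4-fold.
Codon 4 GUU (Val): third position 4-fold.
Codon 5 ACA (Thr): third position 4-fold.
Codon 6 GAG (Glu): third position 2-fold.
Codon 7 AUU (Ile): third position 3-fold.
Four-fold degenerate third positions: 3.

3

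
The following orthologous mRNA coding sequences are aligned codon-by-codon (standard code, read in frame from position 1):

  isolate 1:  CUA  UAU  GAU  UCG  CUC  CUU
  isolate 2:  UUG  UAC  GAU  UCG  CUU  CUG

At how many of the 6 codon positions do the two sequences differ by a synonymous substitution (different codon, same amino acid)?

4

Codon 1: CUA Leu / UUG Leu — synonymous.
Codon 2: UAU Tyr / UAC Tyr — synonymous.
Codon 3: GAU Asp / GAU Asp — identical.
Codon 4: UCG Ser / UCG Ser — identical.
Codon 5: CUC Leu / CUU Leu — synonymous.
Codon 6: CUU Leu / CUG Leu — synonymous.
Synonymous differences: 4.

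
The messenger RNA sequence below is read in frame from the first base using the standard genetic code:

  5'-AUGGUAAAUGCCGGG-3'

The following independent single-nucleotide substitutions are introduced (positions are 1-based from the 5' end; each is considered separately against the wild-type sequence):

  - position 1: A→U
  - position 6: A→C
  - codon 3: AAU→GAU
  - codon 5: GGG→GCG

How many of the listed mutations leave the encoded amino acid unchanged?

Codon 1: AUG (Met) → UUG (Leu) — missense.
Codon 2: GUA (Val) → GUC (Val) — synonymous.
Codon 3: AAU (Asn) → GAU (Asp) — missense.
Codon 5: GGG (Gly) → GCG (Ala) — missense.
Synonymous: 1 of 4.

1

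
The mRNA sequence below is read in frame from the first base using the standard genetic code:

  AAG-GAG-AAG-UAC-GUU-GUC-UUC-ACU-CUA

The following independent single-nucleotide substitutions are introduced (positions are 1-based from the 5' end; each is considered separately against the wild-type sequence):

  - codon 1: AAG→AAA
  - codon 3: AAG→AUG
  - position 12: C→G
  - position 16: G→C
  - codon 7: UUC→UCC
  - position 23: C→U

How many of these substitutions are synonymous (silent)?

Codon 1: AAG (Lys) → AAA (Lys) — synonymous.
Codon 3: AAG (Lys) → AUG (Met) — missense.
Codon 4: UAC (Tyr) → UAG (Stop) — nonsense.
Codon 6: GUC (Val) → CUC (Leu) — missense.
Codon 7: UUC (Phe) → UCC (Ser) — missense.
Codon 8: ACU (Thr) → AUU (Ile) — missense.
Synonymous: 1 of 6.

1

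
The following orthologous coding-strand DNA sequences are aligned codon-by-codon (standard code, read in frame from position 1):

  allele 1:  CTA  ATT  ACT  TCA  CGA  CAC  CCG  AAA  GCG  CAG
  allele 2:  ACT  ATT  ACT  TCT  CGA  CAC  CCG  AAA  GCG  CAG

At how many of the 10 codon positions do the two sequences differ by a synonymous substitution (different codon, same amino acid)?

1

Codon 1: CTA Leu / ACT Thr — nonsynonymous.
Codon 2: ATT Ile / ATT Ile — identical.
Codon 3: ACT Thr / ACT Thr — identical.
Codon 4: TCA Ser / TCT Ser — synonymous.
Codon 5: CGA Arg / CGA Arg — identical.
Codon 6: CAC His / CAC His — identical.
Codon 7: CCG Pro / CCG Pro — identical.
Codon 8: AAA Lys / AAA Lys — identical.
Codon 9: GCG Ala / GCG Ala — identical.
Codon 10: CAG Gln / CAG Gln — identical.
Synonymous differences: 1.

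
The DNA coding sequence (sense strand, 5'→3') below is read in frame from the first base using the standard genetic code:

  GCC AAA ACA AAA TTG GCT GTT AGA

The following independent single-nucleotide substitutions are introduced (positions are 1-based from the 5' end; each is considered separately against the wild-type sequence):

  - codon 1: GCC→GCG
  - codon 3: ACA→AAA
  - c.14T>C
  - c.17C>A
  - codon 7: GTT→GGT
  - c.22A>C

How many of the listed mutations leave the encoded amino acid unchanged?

2

Codon 1: GCC (Ala) → GCG (Ala) — synonymous.
Codon 3: ACA (Thr) → AAA (Lys) — missense.
Codon 5: TTG (Leu) → TCG (Ser) — missense.
Codon 6: GCT (Ala) → GAT (Asp) — missense.
Codon 7: GTT (Val) → GGT (Gly) — missense.
Codon 8: AGA (Arg) → CGA (Arg) — synonymous.
Synonymous: 2 of 6.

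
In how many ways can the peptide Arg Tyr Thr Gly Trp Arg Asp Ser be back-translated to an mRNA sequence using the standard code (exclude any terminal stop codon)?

Arg: 6 codons.
Tyr: 2 codons.
Thr: 4 codons.
Gly: 4 codons.
Trp: 1 codon.
Arg: 6 codons.
Asp: 2 codons.
Ser: 6 codons.
6 × 2 × 4 × 4 × 1 × 6 × 2 × 6 = 13824.

13824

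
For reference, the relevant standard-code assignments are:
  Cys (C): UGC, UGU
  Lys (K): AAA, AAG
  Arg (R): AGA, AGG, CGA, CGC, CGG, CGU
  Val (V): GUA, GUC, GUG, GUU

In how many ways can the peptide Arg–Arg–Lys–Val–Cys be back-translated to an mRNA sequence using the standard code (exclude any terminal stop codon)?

Arg: 6 codons.
Arg: 6 codons.
Lys: 2 codons.
Val: 4 codons.
Cys: 2 codons.
6 × 6 × 2 × 4 × 2 = 576.

576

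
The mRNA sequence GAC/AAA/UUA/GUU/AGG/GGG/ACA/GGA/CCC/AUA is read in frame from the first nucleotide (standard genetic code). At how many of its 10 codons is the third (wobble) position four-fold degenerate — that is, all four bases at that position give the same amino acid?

5

Codon 1 GAC (Asp): third position 2-fold.
Codon 2 AAA (Lys): third position 2-fold.
Codon 3 UUA (Leu): third position 2-fold.
Codon 4 GUU (Val): third position 4-fold.
Codon 5 AGG (Arg): third position 2-fold.
Codon 6 GGG (Gly): third position 4-fold.
Codon 7 ACA (Thr): third position 4-fold.
Codon 8 GGA (Gly): third position 4-fold.
Codon 9 CCC (Pro): third position 4-fold.
Codon 10 AUA (Ile): third position 3-fold.
Four-fold degenerate third positions: 5.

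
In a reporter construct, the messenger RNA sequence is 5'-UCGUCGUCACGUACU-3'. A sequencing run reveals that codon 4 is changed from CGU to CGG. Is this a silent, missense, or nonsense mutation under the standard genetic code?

Position 12 falls in codon 4: CGU → Arg.
After the substitution the codon is CGG → Arg.
Both encode Arg, so the change is synonymous.

silent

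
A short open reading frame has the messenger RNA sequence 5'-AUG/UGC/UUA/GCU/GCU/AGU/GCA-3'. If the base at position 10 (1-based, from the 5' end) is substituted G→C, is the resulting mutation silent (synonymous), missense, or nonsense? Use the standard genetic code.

Position 10 falls in codon 4: GCU → Ala.
After the substitution the codon is CCU → Pro.
Ala ≠ Pro, so this is a missense mutation.

missense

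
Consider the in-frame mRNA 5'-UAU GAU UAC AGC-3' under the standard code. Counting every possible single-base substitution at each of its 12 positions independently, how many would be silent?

4

Codon 1 (UAU, Tyr): 1 synonymous substitution.
Codon 2 (GAU, Asp): 1 synonymous substitution.
Codon 3 (UAC, Tyr): 1 synonymous substitution.
Codon 4 (AGC, Ser): 1 synonymous substitution.
Total: 1 + 1 + 1 + 1 = 4.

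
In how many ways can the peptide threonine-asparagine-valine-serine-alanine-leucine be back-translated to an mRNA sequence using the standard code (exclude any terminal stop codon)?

4608

Thr: 4 codons.
Asn: 2 codons.
Val: 4 codons.
Ser: 6 codons.
Ala: 4 codons.
Leu: 6 codons.
4 × 2 × 4 × 6 × 4 × 6 = 4608.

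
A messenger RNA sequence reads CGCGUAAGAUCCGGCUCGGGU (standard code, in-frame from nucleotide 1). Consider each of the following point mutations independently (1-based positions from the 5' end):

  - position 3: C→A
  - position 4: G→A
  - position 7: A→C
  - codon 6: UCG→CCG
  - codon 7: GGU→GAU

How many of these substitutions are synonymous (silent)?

2

Codon 1: CGC (Arg) → CGA (Arg) — synonymous.
Codon 2: GUA (Val) → AUA (Ile) — missense.
Codon 3: AGA (Arg) → CGA (Arg) — synonymous.
Codon 6: UCG (Ser) → CCG (Pro) — missense.
Codon 7: GGU (Gly) → GAU (Asp) — missense.
Synonymous: 2 of 5.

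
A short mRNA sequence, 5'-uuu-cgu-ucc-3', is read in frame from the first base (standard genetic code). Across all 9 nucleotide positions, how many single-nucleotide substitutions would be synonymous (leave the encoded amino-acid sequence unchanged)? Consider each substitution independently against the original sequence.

Codon 1 (UUU, Phe): 1 synonymous substitution.
Codon 2 (CGU, Arg): 3 synonymous substitutions.
Codon 3 (UCC, Ser): 3 synonymous substitutions.
Total: 1 + 3 + 3 = 7.

7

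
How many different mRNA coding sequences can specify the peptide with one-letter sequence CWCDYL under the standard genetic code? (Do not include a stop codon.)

Cys: 2 codons.
Trp: 1 codon.
Cys: 2 codons.
Asp: 2 codons.
Tyr: 2 codons.
Leu: 6 codons.
2 × 1 × 2 × 2 × 2 × 6 = 96.

96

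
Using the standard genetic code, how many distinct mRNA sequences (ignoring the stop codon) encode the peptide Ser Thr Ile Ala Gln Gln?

Ser: 6 codons.
Thr: 4 codons.
Ile: 3 codons.
Ala: 4 codons.
Gln: 2 codons.
Gln: 2 codons.
6 × 4 × 3 × 4 × 2 × 2 = 1152.

1152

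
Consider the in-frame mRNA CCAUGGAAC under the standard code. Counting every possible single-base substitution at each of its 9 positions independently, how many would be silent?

4

Codon 1 (CCA, Pro): 3 synonymous substitutions.
Codon 2 (UGG, Trp): 0 synonymous substitutions.
Codon 3 (AAC, Asn): 1 synonymous substitution.
Total: 3 + 0 + 1 = 4.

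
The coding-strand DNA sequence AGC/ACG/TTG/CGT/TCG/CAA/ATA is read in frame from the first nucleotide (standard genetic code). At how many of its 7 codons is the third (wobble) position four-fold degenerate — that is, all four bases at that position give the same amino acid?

Codon 1 AGC (Ser): third position 2-fold.
Codon 2 ACG (Thr): third position 4-fold.
Codon 3 TTG (Leu): third position 2-fold.
Codon 4 CGT (Arg): third position 4-fold.
Codon 5 TCG (Ser): third position 4-fold.
Codon 6 CAA (Gln): third position 2-fold.
Codon 7 ATA (Ile): third position 3-fold.
Four-fold degenerate third positions: 3.

3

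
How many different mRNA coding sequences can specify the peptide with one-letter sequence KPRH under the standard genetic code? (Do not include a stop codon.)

96

Lys: 2 codons.
Pro: 4 codons.
Arg: 6 codons.
His: 2 codons.
2 × 4 × 6 × 2 = 96.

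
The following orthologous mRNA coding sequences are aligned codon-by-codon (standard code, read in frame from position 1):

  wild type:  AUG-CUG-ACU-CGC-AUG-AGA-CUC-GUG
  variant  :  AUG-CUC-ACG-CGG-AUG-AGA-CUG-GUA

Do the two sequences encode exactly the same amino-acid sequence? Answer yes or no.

yes

Codon 1: AUG Met / AUG Met — identical.
Codon 2: CUG Leu / CUC Leu — synonymous.
Codon 3: ACU Thr / ACG Thr — synonymous.
Codon 4: CGC Arg / CGG Arg — synonymous.
Codon 5: AUG Met / AUG Met — identical.
Codon 6: AGA Arg / AGA Arg — identical.
Codon 7: CUC Leu / CUG Leu — synonymous.
Codon 8: GUG Val / GUA Val — synonymous.
Nonsynonymous differences: 0 → same protein.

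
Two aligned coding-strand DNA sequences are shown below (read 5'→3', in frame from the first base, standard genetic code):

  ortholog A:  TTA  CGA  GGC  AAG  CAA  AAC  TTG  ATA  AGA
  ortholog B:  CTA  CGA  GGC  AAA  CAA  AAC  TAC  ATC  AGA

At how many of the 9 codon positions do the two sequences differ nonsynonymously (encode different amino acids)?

Codon 1: TTA Leu / CTA Leu — synonymous.
Codon 2: CGA Arg / CGA Arg — identical.
Codon 3: GGC Gly / GGC Gly — identical.
Codon 4: AAG Lys / AAA Lys — synonymous.
Codon 5: CAA Gln / CAA Gln — identical.
Codon 6: AAC Asn / AAC Asn — identical.
Codon 7: TTG Leu / TAC Tyr — nonsynonymous.
Codon 8: ATA Ile / ATC Ile — synonymous.
Codon 9: AGA Arg / AGA Arg — identical.
Nonsynonymous differences: 1.

1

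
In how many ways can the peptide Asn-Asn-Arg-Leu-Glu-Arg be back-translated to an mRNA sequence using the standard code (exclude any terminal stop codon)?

1728

Asn: 2 codons.
Asn: 2 codons.
Arg: 6 codons.
Leu: 6 codons.
Glu: 2 codons.
Arg: 6 codons.
2 × 2 × 6 × 6 × 2 × 6 = 1728.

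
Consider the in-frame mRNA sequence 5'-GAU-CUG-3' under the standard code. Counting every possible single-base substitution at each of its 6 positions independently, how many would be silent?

5

Codon 1 (GAU, Asp): 1 synonymous substitution.
Codon 2 (CUG, Leu): 4 synonymous substitutions.
Total: 1 + 4 = 5.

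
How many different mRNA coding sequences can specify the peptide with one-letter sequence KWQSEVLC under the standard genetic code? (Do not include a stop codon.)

Lys: 2 codons.
Trp: 1 codon.
Gln: 2 codons.
Ser: 6 codons.
Glu: 2 codons.
Val: 4 codons.
Leu: 6 codons.
Cys: 2 codons.
2 × 1 × 2 × 6 × 2 × 4 × 6 × 2 = 2304.

2304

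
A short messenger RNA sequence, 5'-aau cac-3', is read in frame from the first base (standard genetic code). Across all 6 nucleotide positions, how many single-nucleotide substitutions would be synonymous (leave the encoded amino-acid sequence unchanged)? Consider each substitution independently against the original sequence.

2

Codon 1 (AAU, Asn): 1 synonymous substitution.
Codon 2 (CAC, His): 1 synonymous substitution.
Total: 1 + 1 = 2.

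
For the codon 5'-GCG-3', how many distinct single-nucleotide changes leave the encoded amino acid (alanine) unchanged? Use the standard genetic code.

3

Position 1: none → 0 synonymous.
Position 2: none → 0 synonymous.
Position 3: GCT, GCC, GCA → 3 synonymous.
Total: 0 + 0 + 3 = 3.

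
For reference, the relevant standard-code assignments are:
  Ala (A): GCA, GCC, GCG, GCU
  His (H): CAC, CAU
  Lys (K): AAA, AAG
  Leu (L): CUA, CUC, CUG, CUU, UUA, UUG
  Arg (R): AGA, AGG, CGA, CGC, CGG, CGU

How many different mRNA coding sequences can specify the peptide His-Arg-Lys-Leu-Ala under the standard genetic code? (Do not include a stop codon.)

576

His: 2 codons.
Arg: 6 codons.
Lys: 2 codons.
Leu: 6 codons.
Ala: 4 codons.
2 × 6 × 2 × 6 × 4 = 576.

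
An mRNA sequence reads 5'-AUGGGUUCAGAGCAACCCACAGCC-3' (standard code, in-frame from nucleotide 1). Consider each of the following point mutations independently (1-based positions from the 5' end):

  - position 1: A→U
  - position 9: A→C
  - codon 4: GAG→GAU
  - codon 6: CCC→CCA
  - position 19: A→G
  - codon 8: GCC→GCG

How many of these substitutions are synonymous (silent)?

Codon 1: AUG (Met) → UUG (Leu) — missense.
Codon 3: UCA (Ser) → UCC (Ser) — synonymous.
Codon 4: GAG (Glu) → GAU (Asp) — missense.
Codon 6: CCC (Pro) → CCA (Pro) — synonymous.
Codon 7: ACA (Thr) → GCA (Ala) — missense.
Codon 8: GCC (Ala) → GCG (Ala) — synonymous.
Synonymous: 3 of 6.

3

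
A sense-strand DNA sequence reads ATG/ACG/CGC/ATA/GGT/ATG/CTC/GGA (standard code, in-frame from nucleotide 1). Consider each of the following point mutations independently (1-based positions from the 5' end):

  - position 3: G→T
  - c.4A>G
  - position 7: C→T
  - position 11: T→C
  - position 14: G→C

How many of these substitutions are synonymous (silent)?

0

Codon 1: ATG (Met) → ATT (Ile) — missense.
Codon 2: ACG (Thr) → GCG (Ala) — missense.
Codon 3: CGC (Arg) → TGC (Cys) — missense.
Codon 4: ATA (Ile) → ACA (Thr) — missense.
Codon 5: GGT (Gly) → GCT (Ala) — missense.
Synonymous: 0 of 5.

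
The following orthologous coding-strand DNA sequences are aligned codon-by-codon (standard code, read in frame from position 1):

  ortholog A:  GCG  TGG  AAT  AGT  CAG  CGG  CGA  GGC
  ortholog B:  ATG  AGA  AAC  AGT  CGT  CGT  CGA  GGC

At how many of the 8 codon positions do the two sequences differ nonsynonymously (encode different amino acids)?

3

Codon 1: GCG Ala / ATG Met — nonsynonymous.
Codon 2: TGG Trp / AGA Arg — nonsynonymous.
Codon 3: AAT Asn / AAC Asn — synonymous.
Codon 4: AGT Ser / AGT Ser — identical.
Codon 5: CAG Gln / CGT Arg — nonsynonymous.
Codon 6: CGG Arg / CGT Arg — synonymous.
Codon 7: CGA Arg / CGA Arg — identical.
Codon 8: GGC Gly / GGC Gly — identical.
Nonsynonymous differences: 3.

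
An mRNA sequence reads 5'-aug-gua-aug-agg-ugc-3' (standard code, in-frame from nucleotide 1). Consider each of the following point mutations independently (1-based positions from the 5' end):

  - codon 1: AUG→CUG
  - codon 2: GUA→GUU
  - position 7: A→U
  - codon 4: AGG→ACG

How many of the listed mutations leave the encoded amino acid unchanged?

Codon 1: AUG (Met) → CUG (Leu) — missense.
Codon 2: GUA (Val) → GUU (Val) — synonymous.
Codon 3: AUG (Met) → UUG (Leu) — missense.
Codon 4: AGG (Arg) → ACG (Thr) — missense.
Synonymous: 1 of 4.

1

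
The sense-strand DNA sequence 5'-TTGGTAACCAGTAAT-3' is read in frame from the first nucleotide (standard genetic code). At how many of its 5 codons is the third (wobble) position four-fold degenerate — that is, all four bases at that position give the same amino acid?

2

Codon 1 TTG (Leu): third position 2-fold.
Codon 2 GTA (Val): third position 4-fold.
Codon 3 ACC (Thr): third position 4-fold.
Codon 4 AGT (Ser): third position 2-fold.
Codon 5 AAT (Asn): third position 2-fold.
Four-fold degenerate third positions: 2.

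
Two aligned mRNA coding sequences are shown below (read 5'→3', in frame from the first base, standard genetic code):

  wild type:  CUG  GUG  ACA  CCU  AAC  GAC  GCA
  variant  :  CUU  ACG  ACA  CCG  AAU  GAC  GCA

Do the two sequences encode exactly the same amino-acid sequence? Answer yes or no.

Codon 1: CUG Leu / CUU Leu — synonymous.
Codon 2: GUG Val / ACG Thr — nonsynonymous.
Codon 3: ACA Thr / ACA Thr — identical.
Codon 4: CCU Pro / CCG Pro — synonymous.
Codon 5: AAC Asn / AAU Asn — synonymous.
Codon 6: GAC Asp / GAC Asp — identical.
Codon 7: GCA Ala / GCA Ala — identical.
Nonsynonymous differences: 1 → different protein.

no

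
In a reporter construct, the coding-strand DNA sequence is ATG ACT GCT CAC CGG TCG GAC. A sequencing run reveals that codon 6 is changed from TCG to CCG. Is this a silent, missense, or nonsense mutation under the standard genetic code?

Position 16 falls in codon 6: TCG → Ser.
After the substitution the codon is CCG → Pro.
Ser ≠ Pro, so this is a missense mutation.

missense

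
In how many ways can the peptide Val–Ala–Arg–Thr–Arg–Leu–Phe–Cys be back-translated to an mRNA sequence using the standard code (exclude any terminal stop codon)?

55296

Val: 4 codons.
Ala: 4 codons.
Arg: 6 codons.
Thr: 4 codons.
Arg: 6 codons.
Leu: 6 codons.
Phe: 2 codons.
Cys: 2 codons.
4 × 4 × 6 × 4 × 6 × 6 × 2 × 2 = 55296.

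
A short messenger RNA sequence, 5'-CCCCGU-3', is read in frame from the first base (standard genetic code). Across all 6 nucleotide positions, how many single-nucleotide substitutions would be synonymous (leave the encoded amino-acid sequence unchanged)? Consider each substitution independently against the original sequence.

6

Codon 1 (CCC, Pro): 3 synonymous substitutions.
Codon 2 (CGU, Arg): 3 synonymous substitutions.
Total: 3 + 3 = 6.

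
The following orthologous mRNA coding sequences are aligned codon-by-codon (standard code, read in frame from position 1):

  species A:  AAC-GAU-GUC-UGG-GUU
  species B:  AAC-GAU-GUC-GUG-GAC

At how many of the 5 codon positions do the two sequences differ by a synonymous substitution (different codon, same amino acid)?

Codon 1: AAC Asn / AAC Asn — identical.
Codon 2: GAU Asp / GAU Asp — identical.
Codon 3: GUC Val / GUC Val — identical.
Codon 4: UGG Trp / GUG Val — nonsynonymous.
Codon 5: GUU Val / GAC Asp — nonsynonymous.
Synonymous differences: 0.

0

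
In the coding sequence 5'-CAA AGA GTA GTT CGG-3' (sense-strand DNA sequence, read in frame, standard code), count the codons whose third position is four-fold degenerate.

3

Codon 1 CAA (Gln): third position 2-fold.
Codon 2 AGA (Arg): third position 2-fold.
Codon 3 GTA (Val): third position 4-fold.
Codon 4 GTT (Val): third position 4-fold.
Codon 5 CGG (Arg): third position 4-fold.
Four-fold degenerate third positions: 3.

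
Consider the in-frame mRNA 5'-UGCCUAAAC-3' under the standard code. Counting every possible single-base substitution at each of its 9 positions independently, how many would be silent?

6

Codon 1 (UGC, Cys): 1 synonymous substitution.
Codon 2 (CUA, Leu): 4 synonymous substitutions.
Codon 3 (AAC, Asn): 1 synonymous substitution.
Total: 1 + 4 + 1 = 6.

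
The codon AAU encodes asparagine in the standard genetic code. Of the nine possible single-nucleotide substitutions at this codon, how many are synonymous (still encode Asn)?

Position 1: none → 0 synonymous.
Position 2: none → 0 synonymous.
Position 3: AAC → 1 synonymous.
Total: 0 + 0 + 1 = 1.

1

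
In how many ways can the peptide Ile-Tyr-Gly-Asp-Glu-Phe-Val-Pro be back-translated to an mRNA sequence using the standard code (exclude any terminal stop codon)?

3072

Ile: 3 codons.
Tyr: 2 codons.
Gly: 4 codons.
Asp: 2 codons.
Glu: 2 codons.
Phe: 2 codons.
Val: 4 codons.
Pro: 4 codons.
3 × 2 × 4 × 2 × 2 × 2 × 4 × 4 = 3072.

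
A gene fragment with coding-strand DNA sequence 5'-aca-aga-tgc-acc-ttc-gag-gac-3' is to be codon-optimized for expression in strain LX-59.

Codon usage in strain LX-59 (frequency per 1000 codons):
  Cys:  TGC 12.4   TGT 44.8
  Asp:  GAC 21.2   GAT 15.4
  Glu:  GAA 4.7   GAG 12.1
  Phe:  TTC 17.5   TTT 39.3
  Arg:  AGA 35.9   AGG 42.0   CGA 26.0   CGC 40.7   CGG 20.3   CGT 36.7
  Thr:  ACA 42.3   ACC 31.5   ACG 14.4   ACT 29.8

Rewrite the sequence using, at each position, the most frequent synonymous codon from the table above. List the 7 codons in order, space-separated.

ACA AGG TGT ACA TTT GAG GAC

Codon 1 (Thr): best is ACA at 42.3.
Codon 2 (Arg): best is AGG at 42.0.
Codon 3 (Cys): best is TGT at 44.8.
Codon 4 (Thr): best is ACA at 42.3.
Codon 5 (Phe): best is TTT at 39.3.
Codon 6 (Glu): best is GAG at 12.1.
Codon 7 (Asp): best is GAC at 21.2.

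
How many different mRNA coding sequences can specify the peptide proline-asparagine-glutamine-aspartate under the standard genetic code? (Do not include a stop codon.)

Pro: 4 codons.
Asn: 2 codons.
Gln: 2 codons.
Asp: 2 codons.
4 × 2 × 2 × 2 = 32.

32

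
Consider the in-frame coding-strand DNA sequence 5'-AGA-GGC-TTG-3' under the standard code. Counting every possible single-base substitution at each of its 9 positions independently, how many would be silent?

7

Codon 1 (AGA, Arg): 2 synonymous substitutions.
Codon 2 (GGC, Gly): 3 synonymous substitutions.
Codon 3 (TTG, Leu): 2 synonymous substitutions.
Total: 2 + 3 + 2 = 7.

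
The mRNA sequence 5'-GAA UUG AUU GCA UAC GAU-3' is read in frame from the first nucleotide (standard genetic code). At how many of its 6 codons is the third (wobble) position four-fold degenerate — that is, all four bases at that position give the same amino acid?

Codon 1 GAA (Glu): third position 2-fold.
Codon 2 UUG (Leu): third position 2-fold.
Codon 3 AUU (Ile): third position 3-fold.
Codon 4 GCA (Ala): third position 4-fold.
Codon 5 UAC (Tyr): third position 2-fold.
Codon 6 GAU (Asp): third position 2-fold.
Four-fold degenerate third positions: 1.

1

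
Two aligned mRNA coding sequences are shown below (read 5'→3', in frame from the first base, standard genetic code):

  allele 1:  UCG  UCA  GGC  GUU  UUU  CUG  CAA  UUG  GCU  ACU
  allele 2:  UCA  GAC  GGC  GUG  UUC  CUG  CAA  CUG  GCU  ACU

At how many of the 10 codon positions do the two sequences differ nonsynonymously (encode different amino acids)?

Codon 1: UCG Ser / UCA Ser — synonymous.
Codon 2: UCA Ser / GAC Asp — nonsynonymous.
Codon 3: GGC Gly / GGC Gly — identical.
Codon 4: GUU Val / GUG Val — synonymous.
Codon 5: UUU Phe / UUC Phe — synonymous.
Codon 6: CUG Leu / CUG Leu — identical.
Codon 7: CAA Gln / CAA Gln — identical.
Codon 8: UUG Leu / CUG Leu — synonymous.
Codon 9: GCU Ala / GCU Ala — identical.
Codon 10: ACU Thr / ACU Thr — identical.
Nonsynonymous differences: 1.

1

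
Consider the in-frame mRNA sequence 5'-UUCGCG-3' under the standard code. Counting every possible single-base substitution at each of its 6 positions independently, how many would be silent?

Codon 1 (UUC, Phe): 1 synonymous substitution.
Codon 2 (GCG, Ala): 3 synonymous substitutions.
Total: 1 + 3 = 4.

4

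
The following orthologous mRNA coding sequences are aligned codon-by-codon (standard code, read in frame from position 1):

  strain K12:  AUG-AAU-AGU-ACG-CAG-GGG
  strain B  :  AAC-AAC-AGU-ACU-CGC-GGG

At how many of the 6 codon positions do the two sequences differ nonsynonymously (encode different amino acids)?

Codon 1: AUG Met / AAC Asn — nonsynonymous.
Codon 2: AAU Asn / AAC Asn — synonymous.
Codon 3: AGU Ser / AGU Ser — identical.
Codon 4: ACG Thr / ACU Thr — synonymous.
Codon 5: CAG Gln / CGC Arg — nonsynonymous.
Codon 6: GGG Gly / GGG Gly — identical.
Nonsynonymous differences: 2.

2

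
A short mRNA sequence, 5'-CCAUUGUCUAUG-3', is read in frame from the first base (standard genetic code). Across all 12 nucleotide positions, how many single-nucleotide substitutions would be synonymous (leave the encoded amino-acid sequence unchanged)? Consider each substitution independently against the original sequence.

8

Codon 1 (CCA, Pro): 3 synonymous substitutions.
Codon 2 (UUG, Leu): 2 synonymous substitutions.
Codon 3 (UCU, Ser): 3 synonymous substitutions.
Codon 4 (AUG, Met): 0 synonymous substitutions.
Total: 3 + 2 + 3 + 0 = 8.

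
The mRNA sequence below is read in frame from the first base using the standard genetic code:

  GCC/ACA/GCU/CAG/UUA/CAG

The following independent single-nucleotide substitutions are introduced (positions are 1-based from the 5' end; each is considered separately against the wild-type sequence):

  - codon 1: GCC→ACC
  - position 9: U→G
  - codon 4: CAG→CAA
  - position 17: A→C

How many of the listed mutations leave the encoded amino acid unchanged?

2

Codon 1: GCC (Ala) → ACC (Thr) — missense.
Codon 3: GCU (Ala) → GCG (Ala) — synonymous.
Codon 4: CAG (Gln) → CAA (Gln) — synonymous.
Codon 6: CAG (Gln) → CCG (Pro) — missense.
Synonymous: 2 of 4.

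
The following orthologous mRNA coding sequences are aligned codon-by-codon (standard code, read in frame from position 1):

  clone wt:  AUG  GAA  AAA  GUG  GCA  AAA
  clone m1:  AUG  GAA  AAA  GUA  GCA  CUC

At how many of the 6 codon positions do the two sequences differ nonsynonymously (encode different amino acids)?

1

Codon 1: AUG Met / AUG Met — identical.
Codon 2: GAA Glu / GAA Glu — identical.
Codon 3: AAA Lys / AAA Lys — identical.
Codon 4: GUG Val / GUA Val — synonymous.
Codon 5: GCA Ala / GCA Ala — identical.
Codon 6: AAA Lys / CUC Leu — nonsynonymous.
Nonsynonymous differences: 1.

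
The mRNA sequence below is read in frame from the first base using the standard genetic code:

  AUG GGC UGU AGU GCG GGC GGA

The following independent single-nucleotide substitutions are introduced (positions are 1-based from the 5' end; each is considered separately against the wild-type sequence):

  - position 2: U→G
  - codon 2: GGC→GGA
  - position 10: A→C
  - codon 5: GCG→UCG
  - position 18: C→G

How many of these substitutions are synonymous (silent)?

Codon 1: AUG (Met) → AGG (Arg) — missense.
Codon 2: GGC (Gly) → GGA (Gly) — synonymous.
Codon 4: AGU (Ser) → CGU (Arg) — missense.
Codon 5: GCG (Ala) → UCG (Ser) — missense.
Codon 6: GGC (Gly) → GGG (Gly) — synonymous.
Synonymous: 2 of 5.

2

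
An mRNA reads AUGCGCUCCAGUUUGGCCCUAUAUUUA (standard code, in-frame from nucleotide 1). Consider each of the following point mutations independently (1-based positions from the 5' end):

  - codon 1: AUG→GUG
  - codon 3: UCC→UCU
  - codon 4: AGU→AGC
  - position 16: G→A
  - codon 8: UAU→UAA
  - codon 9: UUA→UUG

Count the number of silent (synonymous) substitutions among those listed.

3

Codon 1: AUG (Met) → GUG (Val) — missense.
Codon 3: UCC (Ser) → UCU (Ser) — synonymous.
Codon 4: AGU (Ser) → AGC (Ser) — synonymous.
Codon 6: GCC (Ala) → ACC (Thr) — missense.
Codon 8: UAU (Tyr) → UAA (Stop) — nonsense.
Codon 9: UUA (Leu) → UUG (Leu) — synonymous.
Synonymous: 3 of 6.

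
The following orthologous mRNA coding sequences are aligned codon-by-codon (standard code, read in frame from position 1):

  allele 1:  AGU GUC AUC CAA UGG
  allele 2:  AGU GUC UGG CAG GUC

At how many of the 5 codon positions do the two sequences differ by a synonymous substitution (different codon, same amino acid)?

1

Codon 1: AGU Ser / AGU Ser — identical.
Codon 2: GUC Val / GUC Val — identical.
Codon 3: AUC Ile / UGG Trp — nonsynonymous.
Codon 4: CAA Gln / CAG Gln — synonymous.
Codon 5: UGG Trp / GUC Val — nonsynonymous.
Synonymous differences: 1.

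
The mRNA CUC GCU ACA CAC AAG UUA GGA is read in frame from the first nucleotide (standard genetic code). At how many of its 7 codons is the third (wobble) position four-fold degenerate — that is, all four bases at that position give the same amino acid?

4

Codon 1 CUC (Leu): third position 4-fold.
Codon 2 GCU (Ala): third position 4-fold.
Codon 3 ACA (Thr): third position 4-fold.
Codon 4 CAC (His): third position 2-fold.
Codon 5 AAG (Lys): third position 2-fold.
Codon 6 UUA (Leu): third position 2-fold.
Codon 7 GGA (Gly): third position 4-fold.
Four-fold degenerate third positions: 4.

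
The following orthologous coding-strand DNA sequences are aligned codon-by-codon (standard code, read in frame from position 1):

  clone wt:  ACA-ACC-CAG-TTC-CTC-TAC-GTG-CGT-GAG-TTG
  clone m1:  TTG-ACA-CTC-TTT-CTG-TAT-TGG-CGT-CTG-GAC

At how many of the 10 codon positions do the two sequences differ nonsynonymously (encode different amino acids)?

5

Codon 1: ACA Thr / TTG Leu — nonsynonymous.
Codon 2: ACC Thr / ACA Thr — synonymous.
Codon 3: CAG Gln / CTC Leu — nonsynonymous.
Codon 4: TTC Phe / TTT Phe — synonymous.
Codon 5: CTC Leu / CTG Leu — synonymous.
Codon 6: TAC Tyr / TAT Tyr — synonymous.
Codon 7: GTG Val / TGG Trp — nonsynonymous.
Codon 8: CGT Arg / CGT Arg — identical.
Codon 9: GAG Glu / CTG Leu — nonsynonymous.
Codon 10: TTG Leu / GAC Asp — nonsynonymous.
Nonsynonymous differences: 5.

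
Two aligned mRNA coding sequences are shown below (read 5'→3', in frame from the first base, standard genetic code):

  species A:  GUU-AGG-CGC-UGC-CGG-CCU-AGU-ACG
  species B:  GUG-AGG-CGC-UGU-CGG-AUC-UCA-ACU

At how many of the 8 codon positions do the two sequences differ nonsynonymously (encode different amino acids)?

Codon 1: GUU Val / GUG Val — synonymous.
Codon 2: AGG Arg / AGG Arg — identical.
Codon 3: CGC Arg / CGC Arg — identical.
Codon 4: UGC Cys / UGU Cys — synonymous.
Codon 5: CGG Arg / CGG Arg — identical.
Codon 6: CCU Pro / AUC Ile — nonsynonymous.
Codon 7: AGU Ser / UCA Ser — synonymous.
Codon 8: ACG Thr / ACU Thr — synonymous.
Nonsynonymous differences: 1.

1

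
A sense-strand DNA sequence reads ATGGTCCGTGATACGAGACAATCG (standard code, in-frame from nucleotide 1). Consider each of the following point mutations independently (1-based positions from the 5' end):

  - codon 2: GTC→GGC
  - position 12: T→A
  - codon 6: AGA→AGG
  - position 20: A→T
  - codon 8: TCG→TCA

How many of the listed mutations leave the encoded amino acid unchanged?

2

Codon 2: GTC (Val) → GGC (Gly) — missense.
Codon 4: GAT (Asp) → GAA (Glu) — missense.
Codon 6: AGA (Arg) → AGG (Arg) — synonymous.
Codon 7: CAA (Gln) → CTA (Leu) — missense.
Codon 8: TCG (Ser) → TCA (Ser) — synonymous.
Synonymous: 2 of 5.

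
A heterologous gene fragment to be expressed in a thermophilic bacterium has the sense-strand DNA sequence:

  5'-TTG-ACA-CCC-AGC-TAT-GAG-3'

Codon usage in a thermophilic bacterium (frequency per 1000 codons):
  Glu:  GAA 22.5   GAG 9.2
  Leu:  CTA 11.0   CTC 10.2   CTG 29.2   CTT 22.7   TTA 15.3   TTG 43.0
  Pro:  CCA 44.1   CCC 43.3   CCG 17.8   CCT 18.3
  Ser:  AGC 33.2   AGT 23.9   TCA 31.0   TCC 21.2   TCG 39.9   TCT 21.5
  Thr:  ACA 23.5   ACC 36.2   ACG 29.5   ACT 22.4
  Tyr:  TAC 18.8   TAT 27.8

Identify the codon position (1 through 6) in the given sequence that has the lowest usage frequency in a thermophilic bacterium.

6

Codon 1 TTG (Leu): 43.0 per 1000.
Codon 2 ACA (Thr): 23.5 per 1000.
Codon 3 CCC (Pro): 43.3 per 1000.
Codon 4 AGC (Ser): 33.2 per 1000.
Codon 5 TAT (Tyr): 27.8 per 1000.
Codon 6 GAG (Glu): 9.2 per 1000.
Lowest frequency is 9.2 at codon 6.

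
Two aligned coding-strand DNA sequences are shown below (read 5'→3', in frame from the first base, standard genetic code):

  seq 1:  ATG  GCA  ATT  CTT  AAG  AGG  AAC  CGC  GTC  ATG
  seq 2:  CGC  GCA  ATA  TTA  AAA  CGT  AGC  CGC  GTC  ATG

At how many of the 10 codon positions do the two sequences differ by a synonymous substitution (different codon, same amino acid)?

4

Codon 1: ATG Met / CGC Arg — nonsynonymous.
Codon 2: GCA Ala / GCA Ala — identical.
Codon 3: ATT Ile / ATA Ile — synonymous.
Codon 4: CTT Leu / TTA Leu — synonymous.
Codon 5: AAG Lys / AAA Lys — synonymous.
Codon 6: AGG Arg / CGT Arg — synonymous.
Codon 7: AAC Asn / AGC Ser — nonsynonymous.
Codon 8: CGC Arg / CGC Arg — identical.
Codon 9: GTC Val / GTC Val — identical.
Codon 10: ATG Met / ATG Met — identical.
Synonymous differences: 4.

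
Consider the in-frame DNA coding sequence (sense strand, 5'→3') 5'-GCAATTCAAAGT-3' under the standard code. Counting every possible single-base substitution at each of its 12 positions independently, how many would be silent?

7

Codon 1 (GCA, Ala): 3 synonymous substitutions.
Codon 2 (ATT, Ile): 2 synonymous substitutions.
Codon 3 (CAA, Gln): 1 synonymous substitution.
Codon 4 (AGT, Ser): 1 synonymous substitution.
Total: 3 + 2 + 1 + 1 = 7.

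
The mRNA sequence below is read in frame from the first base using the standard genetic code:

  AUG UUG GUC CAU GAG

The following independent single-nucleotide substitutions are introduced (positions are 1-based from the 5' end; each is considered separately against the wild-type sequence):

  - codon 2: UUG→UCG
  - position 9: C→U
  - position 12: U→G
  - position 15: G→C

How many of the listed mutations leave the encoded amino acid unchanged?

1

Codon 2: UUG (Leu) → UCG (Ser) — missense.
Codon 3: GUC (Val) → GUU (Val) — synonymous.
Codon 4: CAU (His) → CAG (Gln) — missense.
Codon 5: GAG (Glu) → GAC (Asp) — missense.
Synonymous: 1 of 4.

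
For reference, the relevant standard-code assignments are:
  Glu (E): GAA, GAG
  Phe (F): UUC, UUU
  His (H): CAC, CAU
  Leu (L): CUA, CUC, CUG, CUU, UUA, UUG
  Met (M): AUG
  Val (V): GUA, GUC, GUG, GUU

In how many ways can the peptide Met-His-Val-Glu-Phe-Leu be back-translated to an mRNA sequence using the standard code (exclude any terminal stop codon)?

Met: 1 codon.
His: 2 codons.
Val: 4 codons.
Glu: 2 codons.
Phe: 2 codons.
Leu: 6 codons.
1 × 2 × 4 × 2 × 2 × 6 = 192.

192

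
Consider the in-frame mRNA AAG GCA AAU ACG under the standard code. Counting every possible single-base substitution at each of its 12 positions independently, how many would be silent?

Codon 1 (AAG, Lys): 1 synonymous substitution.
Codon 2 (GCA, Ala): 3 synonymous substitutions.
Codon 3 (AAU, Asn): 1 synonymous substitution.
Codon 4 (ACG, Thr): 3 synonymous substitutions.
Total: 1 + 3 + 1 + 3 = 8.

8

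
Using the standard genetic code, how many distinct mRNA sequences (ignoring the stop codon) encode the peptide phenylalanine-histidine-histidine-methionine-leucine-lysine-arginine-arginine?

Phe: 2 codons.
His: 2 codons.
His: 2 codons.
Met: 1 codon.
Leu: 6 codons.
Lys: 2 codons.
Arg: 6 codons.
Arg: 6 codons.
2 × 2 × 2 × 1 × 6 × 2 × 6 × 6 = 3456.

3456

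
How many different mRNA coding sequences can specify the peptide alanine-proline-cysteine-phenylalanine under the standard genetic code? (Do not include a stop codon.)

Ala: 4 codons.
Pro: 4 codons.
Cys: 2 codons.
Phe: 2 codons.
4 × 4 × 2 × 2 = 64.

64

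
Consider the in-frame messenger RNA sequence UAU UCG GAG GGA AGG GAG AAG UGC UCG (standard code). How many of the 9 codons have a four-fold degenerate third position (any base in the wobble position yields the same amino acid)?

3

Codon 1 UAU (Tyr): third position 2-fold.
Codon 2 UCG (Ser): third position 4-fold.
Codon 3 GAG (Glu): third position 2-fold.
Codon 4 GGA (Gly): third position 4-fold.
Codon 5 AGG (Arg): third position 2-fold.
Codon 6 GAG (Glu): third position 2-fold.
Codon 7 AAG (Lys): third position 2-fold.
Codon 8 UGC (Cys): third position 2-fold.
Codon 9 UCG (Ser): third position 4-fold.
Four-fold degenerate third positions: 3.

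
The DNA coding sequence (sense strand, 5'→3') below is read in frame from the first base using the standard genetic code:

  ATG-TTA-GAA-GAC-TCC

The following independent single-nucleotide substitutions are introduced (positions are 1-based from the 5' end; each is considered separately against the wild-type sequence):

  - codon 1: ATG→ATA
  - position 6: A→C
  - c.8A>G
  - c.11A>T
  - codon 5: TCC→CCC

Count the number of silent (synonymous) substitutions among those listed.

0

Codon 1: ATG (Met) → ATA (Ile) — missense.
Codon 2: TTA (Leu) → TTC (Phe) — missense.
Codon 3: GAA (Glu) → GGA (Gly) — missense.
Codon 4: GAC (Asp) → GTC (Val) — missense.
Codon 5: TCC (Ser) → CCC (Pro) — missense.
Synonymous: 0 of 5.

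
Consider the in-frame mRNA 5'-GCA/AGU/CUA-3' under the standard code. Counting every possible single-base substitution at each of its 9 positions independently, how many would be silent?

8

Codon 1 (GCA, Ala): 3 synonymous substitutions.
Codon 2 (AGU, Ser): 1 synonymous substitution.
Codon 3 (CUA, Leu): 4 synonymous substitutions.
Total: 3 + 1 + 4 = 8.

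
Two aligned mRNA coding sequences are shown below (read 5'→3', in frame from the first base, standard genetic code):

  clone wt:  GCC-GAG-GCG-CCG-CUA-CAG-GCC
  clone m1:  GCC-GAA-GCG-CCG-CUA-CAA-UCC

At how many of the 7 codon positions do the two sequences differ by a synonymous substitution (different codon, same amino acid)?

2

Codon 1: GCC Ala / GCC Ala — identical.
Codon 2: GAG Glu / GAA Glu — synonymous.
Codon 3: GCG Ala / GCG Ala — identical.
Codon 4: CCG Pro / CCG Pro — identical.
Codon 5: CUA Leu / CUA Leu — identical.
Codon 6: CAG Gln / CAA Gln — synonymous.
Codon 7: GCC Ala / UCC Ser — nonsynonymous.
Synonymous differences: 2.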